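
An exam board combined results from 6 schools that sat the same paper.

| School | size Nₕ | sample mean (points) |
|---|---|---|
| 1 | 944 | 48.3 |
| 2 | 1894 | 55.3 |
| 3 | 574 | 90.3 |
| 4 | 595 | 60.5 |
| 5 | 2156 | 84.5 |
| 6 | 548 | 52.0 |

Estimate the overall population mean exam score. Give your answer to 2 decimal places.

x̄_st = (Σ Nₕx̄ₕ) / (Σ Nₕ) = (944·48.3 + 1894·55.3 + 574·90.3 + 595·60.5 + 2156·84.5 + 548·52.0) / 6711
= 448841.1 / 6711 = 66.8814... → 66.88.

66.88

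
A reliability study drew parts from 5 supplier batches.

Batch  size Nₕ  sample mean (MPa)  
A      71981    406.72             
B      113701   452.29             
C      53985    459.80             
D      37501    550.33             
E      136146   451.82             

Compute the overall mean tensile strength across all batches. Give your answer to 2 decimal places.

454.08

x̄_st = (Σ Nₕx̄ₕ) / (Σ Nₕ) = (71981·406.72 + 113701·452.29 + 53985·459.80 + 37501·550.33 + 136146·451.82) / 413314
= 187675651.66 / 413314 = 454.0752... → 454.08.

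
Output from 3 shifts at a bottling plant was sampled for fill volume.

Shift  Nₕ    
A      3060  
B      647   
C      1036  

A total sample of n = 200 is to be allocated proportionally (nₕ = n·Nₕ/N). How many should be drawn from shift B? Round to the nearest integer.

27

N = 3060 + 647 + 1036 = 4743.
n_B = 200·647/4743 = 27.282... → 27.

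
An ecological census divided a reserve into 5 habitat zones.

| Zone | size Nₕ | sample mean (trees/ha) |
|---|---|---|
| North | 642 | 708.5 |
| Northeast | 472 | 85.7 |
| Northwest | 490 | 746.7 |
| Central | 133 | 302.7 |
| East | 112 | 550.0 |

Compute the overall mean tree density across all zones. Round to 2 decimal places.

N = 1849; weights Wₕ = Nₕ/N = (0.3472, 0.2553, 0.2650, 0.0719, 0.0606).
x̄_st = Σ Wₕ·x̄ₕ = 0.3472·708.5 + 0.2553·85.7 + 0.2650·746.7 + 0.0719·302.7 + 0.0606·550.0 ≈ 520.8488...
→ 520.85.

520.85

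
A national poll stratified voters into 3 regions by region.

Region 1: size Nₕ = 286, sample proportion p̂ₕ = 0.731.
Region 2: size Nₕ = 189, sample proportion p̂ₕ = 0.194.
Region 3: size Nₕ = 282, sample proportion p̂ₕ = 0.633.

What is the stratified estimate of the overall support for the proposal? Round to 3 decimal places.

0.560

Wₕ = Nₕ/N with N = 757: 0.3778, 0.2497, 0.3725.
p̂_st = 0.3778·0.731 + 0.2497·0.194 + 0.3725·0.633 ≈ 0.56042... → 0.560.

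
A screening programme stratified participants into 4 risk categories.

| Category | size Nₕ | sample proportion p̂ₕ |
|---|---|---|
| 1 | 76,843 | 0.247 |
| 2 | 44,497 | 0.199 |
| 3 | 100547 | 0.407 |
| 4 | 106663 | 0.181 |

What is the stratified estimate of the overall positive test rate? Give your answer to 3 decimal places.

Wₕ = Nₕ/N with N = 328550: 0.2339, 0.1354, 0.3060, 0.3246.
p̂_st = 0.2339·0.247 + 0.1354·0.199 + 0.3060·0.407 + 0.3246·0.181 ≈ 0.26804... → 0.268.

0.268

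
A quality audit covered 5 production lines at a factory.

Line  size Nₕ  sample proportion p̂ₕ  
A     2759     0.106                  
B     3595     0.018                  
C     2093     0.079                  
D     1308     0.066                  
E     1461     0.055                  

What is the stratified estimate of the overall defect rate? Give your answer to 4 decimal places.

0.0614

Wₕ = Nₕ/N with N = 11216: 0.2460, 0.3205, 0.1866, 0.1166, 0.1303.
p̂_st = 0.2460·0.106 + 0.3205·0.018 + 0.1866·0.079 + 0.1166·0.066 + 0.1303·0.055 ≈ 0.061447... → 0.0614.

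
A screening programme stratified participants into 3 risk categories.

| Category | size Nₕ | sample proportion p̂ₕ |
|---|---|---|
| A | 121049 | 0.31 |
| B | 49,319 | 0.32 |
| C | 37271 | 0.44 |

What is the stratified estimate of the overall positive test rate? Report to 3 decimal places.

0.336

N = 121049 + 49319 + 37271 = 207639.
Overall proportion = Σ (Nₕ/N)·p̂ₕ.
Σ Nₕp̂ₕ = 37525.19 + 15782.08 + 16399.24 = 69706.51.
69706.51 / 207639 = 0.33571... → 0.336.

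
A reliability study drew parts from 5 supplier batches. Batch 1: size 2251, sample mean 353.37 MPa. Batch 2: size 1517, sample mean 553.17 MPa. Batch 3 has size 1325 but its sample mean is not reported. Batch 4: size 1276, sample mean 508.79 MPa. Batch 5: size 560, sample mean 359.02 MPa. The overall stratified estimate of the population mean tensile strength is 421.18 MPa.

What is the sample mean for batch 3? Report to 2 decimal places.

327.17

N = 2251 + 1517 + 1325 + 1276 + 560 = 6929.
Overall total = μ·N = 421.18·6929 = 2918356.22.
Subtract the known strata: 2251·353.37 + 1517·553.17 + 1276·508.79 + 560·359.02 = 2484862.
Remaining total for batch 3: 2918356.22 − 2484862 = 433494.22.
Divide by its size: 433494.22 / 1325 = 327.1654... → 327.17.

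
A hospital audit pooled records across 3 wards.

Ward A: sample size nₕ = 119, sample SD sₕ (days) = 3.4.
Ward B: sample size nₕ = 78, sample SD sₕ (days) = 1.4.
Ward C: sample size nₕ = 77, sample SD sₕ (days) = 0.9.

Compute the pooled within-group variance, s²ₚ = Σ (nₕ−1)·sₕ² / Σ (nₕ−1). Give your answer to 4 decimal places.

5.8176

Degrees of freedom: 118 + 77 + 76 = 271.
Σ(nₕ−1)sₕ² = 118·11.56 + 77·1.96 + 76·0.81 = 1576.56.
s²ₚ = 1576.56 / 271 = 5.817565... → 5.8176.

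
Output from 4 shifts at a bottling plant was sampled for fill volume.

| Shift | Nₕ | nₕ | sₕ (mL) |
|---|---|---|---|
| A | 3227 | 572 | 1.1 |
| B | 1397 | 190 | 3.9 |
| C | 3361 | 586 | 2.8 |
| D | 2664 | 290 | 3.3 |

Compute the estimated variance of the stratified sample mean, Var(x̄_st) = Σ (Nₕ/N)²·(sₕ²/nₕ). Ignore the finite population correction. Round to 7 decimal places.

0.0052547

N = 10649. Term for each stratum: Wₕ²sₕ²/nₕ.
Var(x̄_st) = 0.0001942538 + 0.0013776877 + 0.0013327166 + 0.0023500693 = 0.0052547274 → 0.0052547.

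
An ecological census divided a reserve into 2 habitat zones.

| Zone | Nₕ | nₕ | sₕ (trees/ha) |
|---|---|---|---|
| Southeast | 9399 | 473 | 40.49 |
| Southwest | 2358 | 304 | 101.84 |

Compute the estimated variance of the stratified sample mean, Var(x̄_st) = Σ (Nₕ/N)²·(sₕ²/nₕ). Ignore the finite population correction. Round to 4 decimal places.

N = 11757. Term for each stratum: Wₕ²sₕ²/nₕ.
Var(x̄_st) = 2.2151578 + 1.3723275 = 3.5874853 → 3.5875.

3.5875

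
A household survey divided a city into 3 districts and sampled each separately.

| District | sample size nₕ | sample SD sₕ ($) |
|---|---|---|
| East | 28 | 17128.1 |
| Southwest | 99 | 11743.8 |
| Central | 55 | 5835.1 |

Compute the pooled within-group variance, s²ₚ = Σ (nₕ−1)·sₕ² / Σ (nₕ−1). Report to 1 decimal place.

130030738.5

East: (28−1)·17128.1² = 27·293371809.61 = 7921038859.47
Southwest: (99−1)·11743.8² = 98·137916838.44 = 13515850167.12
Central: (55−1)·5835.1² = 54·34048392.01 = 1838613168.54
Numerator = 23275502195.13; denominator = Σ(nₕ−1) = 179.
s²ₚ = 23275502195.13/179 = 130030738.520... → 130030738.5.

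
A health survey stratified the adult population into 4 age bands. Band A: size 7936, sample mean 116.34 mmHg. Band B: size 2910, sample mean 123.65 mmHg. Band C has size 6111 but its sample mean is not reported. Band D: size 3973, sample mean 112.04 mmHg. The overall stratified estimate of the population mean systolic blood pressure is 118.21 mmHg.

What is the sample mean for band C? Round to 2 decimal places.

122.06

N = 7936 + 2910 + 6111 + 3973 = 20930.
Overall total = μ·N = 118.21·20930 = 2474135.3.
Subtract the known strata: 7936·116.34 + 2910·123.65 + 3973·112.04 = 1728230.66.
Remaining total for band C: 2474135.3 − 1728230.66 = 745904.64.
Divide by its size: 745904.64 / 6111 = 122.0593... → 122.06.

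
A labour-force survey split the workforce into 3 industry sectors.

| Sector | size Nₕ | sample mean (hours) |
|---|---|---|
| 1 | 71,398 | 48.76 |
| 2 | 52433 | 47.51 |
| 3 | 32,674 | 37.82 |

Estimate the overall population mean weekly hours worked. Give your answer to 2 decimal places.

46.06

N = 156505; weights Wₕ = Nₕ/N = (0.4562, 0.3350, 0.2088).
x̄_st = Σ Wₕ·x̄ₕ = 0.4562·48.76 + 0.3350·47.51 + 0.2088·37.82 ≈ 46.0572...
→ 46.06.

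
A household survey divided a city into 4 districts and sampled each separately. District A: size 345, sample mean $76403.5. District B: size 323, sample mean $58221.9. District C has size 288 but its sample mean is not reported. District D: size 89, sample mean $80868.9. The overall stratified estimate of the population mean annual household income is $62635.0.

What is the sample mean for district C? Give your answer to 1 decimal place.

N = 345 + 323 + 288 + 89 = 1045.
Overall total = μ·N = 62635.0·1045 = 65453575.
Subtract the known strata: 345·76403.5 + 323·58221.9 + 89·80868.9 = 52362213.3.
Remaining total for district C: 65453575 − 52362213.3 = 13091361.7.
Divide by its size: 13091361.7 / 288 = 45456.117... → 45456.1.

45456.1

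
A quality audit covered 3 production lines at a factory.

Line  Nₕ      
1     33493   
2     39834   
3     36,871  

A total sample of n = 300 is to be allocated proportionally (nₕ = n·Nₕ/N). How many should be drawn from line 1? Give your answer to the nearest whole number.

N = 33493 + 39834 + 36871 = 110198.
n_1 = 300·33493/110198 = 91.180... → 91.

91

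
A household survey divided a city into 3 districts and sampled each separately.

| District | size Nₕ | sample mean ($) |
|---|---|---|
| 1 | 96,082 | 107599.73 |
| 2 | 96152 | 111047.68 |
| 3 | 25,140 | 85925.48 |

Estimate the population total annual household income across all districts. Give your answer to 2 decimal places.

23176020352.42

1: 96082·107599.73 = 10338397257.86
2: 96152·111047.68 = 10677456527.36
3: 25140·85925.48 = 2160166567.2
τ̂ = Σ Nₕx̄ₕ = 23176020352.42.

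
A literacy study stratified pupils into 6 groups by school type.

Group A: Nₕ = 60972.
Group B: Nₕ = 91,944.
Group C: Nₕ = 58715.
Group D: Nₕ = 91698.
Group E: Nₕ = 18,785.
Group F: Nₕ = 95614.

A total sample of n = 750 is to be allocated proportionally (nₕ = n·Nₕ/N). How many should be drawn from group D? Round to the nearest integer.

N = 60972 + 91944 + 58715 + 91698 + 18785 + 95614 = 417728.
n_D = 750·91698/417728 = 164.637... → 165.

165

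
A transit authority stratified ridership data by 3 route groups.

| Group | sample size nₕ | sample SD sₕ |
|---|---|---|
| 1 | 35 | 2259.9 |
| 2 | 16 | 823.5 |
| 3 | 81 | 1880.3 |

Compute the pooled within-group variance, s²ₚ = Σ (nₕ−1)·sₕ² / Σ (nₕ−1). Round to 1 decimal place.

1: (35−1)·2259.9² = 34·5107148.01 = 173643032.34
2: (16−1)·823.5² = 15·678152.25 = 10172283.75
3: (81−1)·1880.3² = 80·3535528.09 = 282842247.2
Numerator = 466657563.29; denominator = Σ(nₕ−1) = 129.
s²ₚ = 466657563.29/129 = 3617500.491... → 3617500.5.

3617500.5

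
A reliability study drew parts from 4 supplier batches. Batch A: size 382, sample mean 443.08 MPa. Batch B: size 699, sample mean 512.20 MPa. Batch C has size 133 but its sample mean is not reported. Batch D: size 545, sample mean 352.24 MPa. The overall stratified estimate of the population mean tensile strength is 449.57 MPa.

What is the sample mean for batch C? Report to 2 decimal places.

537.88

N = 382 + 699 + 133 + 545 = 1759.
Overall total = μ·N = 449.57·1759 = 790793.63.
Subtract the known strata: 382·443.08 + 699·512.20 + 545·352.24 = 719255.16.
Remaining total for batch C: 790793.63 − 719255.16 = 71538.47.
Divide by its size: 71538.47 / 133 = 537.8832... → 537.88.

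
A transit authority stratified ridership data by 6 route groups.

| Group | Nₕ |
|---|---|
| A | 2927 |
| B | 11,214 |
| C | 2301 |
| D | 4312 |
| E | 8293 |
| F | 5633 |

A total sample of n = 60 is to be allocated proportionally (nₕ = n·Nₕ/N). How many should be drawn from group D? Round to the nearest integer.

7

Share of group D = 4312/34680 = 0.12434.
Allocate 60 × 0.12434 = 7.460... → 7.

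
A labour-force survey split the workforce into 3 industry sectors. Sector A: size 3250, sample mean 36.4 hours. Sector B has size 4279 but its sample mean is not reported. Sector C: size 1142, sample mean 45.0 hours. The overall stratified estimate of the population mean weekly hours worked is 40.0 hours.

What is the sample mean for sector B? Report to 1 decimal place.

41.4

Σ Nₕx̄ₕ = N·μ, so 4279·x̄_B = 8671·40.0 − (3250·36.4 + 1142·45.0).
= 346840 − 169690 = 177150.
x̄_B = 177150 / 4279 = 41.400... → 41.4.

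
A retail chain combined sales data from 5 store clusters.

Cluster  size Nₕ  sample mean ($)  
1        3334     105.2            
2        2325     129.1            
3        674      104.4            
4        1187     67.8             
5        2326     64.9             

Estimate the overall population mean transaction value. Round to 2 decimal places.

N = 3334 + 2325 + 674 + 1187 + 2326 = 9846.
Overall mean = Σ (Nₕ/N)·x̄ₕ — weight by population share, not a simple average.
Σ Nₕx̄ₕ = 3334·105.2 + 2325·129.1 + 674·104.4 + 1187·67.8 + 2326·64.9 = 350736.8 + 300157.5 + 70365.6 + 80478.6 + 150957.4 = 952695.9.
Divide by N: 952695.9 / 9846 = 96.7597... → 96.76.

96.76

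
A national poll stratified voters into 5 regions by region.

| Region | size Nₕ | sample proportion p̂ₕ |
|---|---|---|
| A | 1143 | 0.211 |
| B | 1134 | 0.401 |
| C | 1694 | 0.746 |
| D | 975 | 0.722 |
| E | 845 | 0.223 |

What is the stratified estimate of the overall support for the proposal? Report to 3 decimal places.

N = 1143 + 1134 + 1694 + 975 + 845 = 5791.
Overall proportion = Σ (Nₕ/N)·p̂ₕ.
Σ Nₕp̂ₕ = 241.173 + 454.734 + 1263.724 + 703.95 + 188.435 = 2852.016.
2852.016 / 5791 = 0.49249... → 0.492.

0.492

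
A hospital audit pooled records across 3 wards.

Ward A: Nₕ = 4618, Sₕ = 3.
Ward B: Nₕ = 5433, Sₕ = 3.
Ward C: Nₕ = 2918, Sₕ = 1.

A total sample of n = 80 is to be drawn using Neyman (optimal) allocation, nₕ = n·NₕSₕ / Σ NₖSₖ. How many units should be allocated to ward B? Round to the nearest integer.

39

A: NₕSₕ = 4618·3 = 13854
B: NₕSₕ = 5433·3 = 16299
C: NₕSₕ = 2918·1 = 2918
Σ NₕSₕ = 33071.
n_B = 80·16299/33071 = 39.428... → 39.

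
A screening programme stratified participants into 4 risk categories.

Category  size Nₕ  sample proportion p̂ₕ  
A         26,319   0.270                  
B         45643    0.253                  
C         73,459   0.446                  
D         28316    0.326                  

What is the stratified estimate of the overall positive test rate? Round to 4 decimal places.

0.3491

Wₕ = Nₕ/N with N = 173737: 0.1515, 0.2627, 0.4228, 0.1630.
p̂_st = 0.1515·0.270 + 0.2627·0.253 + 0.4228·0.446 + 0.1630·0.326 ≈ 0.349077... → 0.3491.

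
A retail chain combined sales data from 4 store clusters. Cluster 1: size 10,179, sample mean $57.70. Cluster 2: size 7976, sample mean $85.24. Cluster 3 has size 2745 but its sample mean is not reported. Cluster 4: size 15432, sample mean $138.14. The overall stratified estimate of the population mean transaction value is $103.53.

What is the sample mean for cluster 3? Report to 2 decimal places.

Σ Nₕx̄ₕ = N·μ, so 2745·x̄_3 = 36332·103.53 − (10179·57.70 + 7976·85.24 + 15432·138.14).
= 3761451.96 − 3398979.02 = 362472.94.
x̄_3 = 362472.94 / 2745 = 132.0484... → 132.05.

132.05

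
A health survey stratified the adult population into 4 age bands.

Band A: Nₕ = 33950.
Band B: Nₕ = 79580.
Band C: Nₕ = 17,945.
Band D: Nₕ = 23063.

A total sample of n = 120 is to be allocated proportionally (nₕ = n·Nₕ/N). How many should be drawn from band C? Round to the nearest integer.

14

N = 33950 + 79580 + 17945 + 23063 = 154538.
n_C = 120·17945/154538 = 13.934... → 14.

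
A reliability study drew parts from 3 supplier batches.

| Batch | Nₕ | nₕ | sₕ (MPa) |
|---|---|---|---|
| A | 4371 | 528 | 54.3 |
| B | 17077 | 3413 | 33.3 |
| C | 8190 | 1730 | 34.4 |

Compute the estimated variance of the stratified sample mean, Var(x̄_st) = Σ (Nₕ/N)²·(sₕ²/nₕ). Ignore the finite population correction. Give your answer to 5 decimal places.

0.28156

N = 29638. Term for each stratum: Wₕ²sₕ²/nₕ.
Var(x̄_st) = 0.12145896 + 0.10786425 + 0.05223250 = 0.28155571 → 0.28156.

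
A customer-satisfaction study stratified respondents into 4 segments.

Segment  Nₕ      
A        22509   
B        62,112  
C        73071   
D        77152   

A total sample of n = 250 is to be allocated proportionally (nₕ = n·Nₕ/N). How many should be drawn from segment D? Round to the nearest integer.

82

N = 22509 + 62112 + 73071 + 77152 = 234844.
n_D = 250·77152/234844 = 82.131... → 82.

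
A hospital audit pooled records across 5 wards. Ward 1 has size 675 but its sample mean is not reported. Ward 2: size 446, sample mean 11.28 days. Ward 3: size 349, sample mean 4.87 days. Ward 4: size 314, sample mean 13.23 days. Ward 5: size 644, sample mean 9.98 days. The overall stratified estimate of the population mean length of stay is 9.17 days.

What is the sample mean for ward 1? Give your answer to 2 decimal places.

7.34

Σ Nₕx̄ₕ = N·μ, so 675·x̄_1 = 2428·9.17 − (446·11.28 + 349·4.87 + 314·13.23 + 644·9.98).
= 22264.76 − 17311.85 = 4952.91.
x̄_1 = 4952.91 / 675 = 7.3376... → 7.34.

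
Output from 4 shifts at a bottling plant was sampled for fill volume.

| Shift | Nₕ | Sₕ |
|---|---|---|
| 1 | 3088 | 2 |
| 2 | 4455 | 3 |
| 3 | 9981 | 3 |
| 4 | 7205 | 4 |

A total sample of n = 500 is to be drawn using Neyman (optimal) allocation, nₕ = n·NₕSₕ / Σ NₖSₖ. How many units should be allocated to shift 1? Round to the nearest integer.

1: NₕSₕ = 3088·2 = 6176
2: NₕSₕ = 4455·3 = 13365
3: NₕSₕ = 9981·3 = 29943
4: NₕSₕ = 7205·4 = 28820
Σ NₕSₕ = 78304.
n_1 = 500·6176/78304 = 39.436... → 39.

39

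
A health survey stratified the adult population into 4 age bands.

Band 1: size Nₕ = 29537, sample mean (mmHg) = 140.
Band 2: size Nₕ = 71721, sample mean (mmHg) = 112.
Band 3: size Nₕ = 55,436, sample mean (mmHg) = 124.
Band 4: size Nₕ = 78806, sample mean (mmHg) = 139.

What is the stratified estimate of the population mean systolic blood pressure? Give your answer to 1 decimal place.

N = 29537 + 71721 + 55436 + 78806 = 235500.
The stratified mean weights each stratum mean by its population share Nₕ/N.
Σ Nₕx̄ₕ = 29537·140 + 71721·112 + 55436·124 + 78806·139 = 4135180 + 8032752 + 6874064 + 10954034 = 29996030.
Divide by N: 29996030 / 235500 = 127.372... → 127.4.

127.4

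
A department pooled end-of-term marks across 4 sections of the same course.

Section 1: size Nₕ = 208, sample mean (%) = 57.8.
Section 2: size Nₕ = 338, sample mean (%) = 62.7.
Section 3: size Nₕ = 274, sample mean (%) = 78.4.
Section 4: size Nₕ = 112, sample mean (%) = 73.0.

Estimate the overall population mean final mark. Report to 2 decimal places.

67.46

x̄_st = (Σ Nₕx̄ₕ) / (Σ Nₕ) = (208·57.8 + 338·62.7 + 274·78.4 + 112·73.0) / 932
= 62872.6 / 932 = 67.4599... → 67.46.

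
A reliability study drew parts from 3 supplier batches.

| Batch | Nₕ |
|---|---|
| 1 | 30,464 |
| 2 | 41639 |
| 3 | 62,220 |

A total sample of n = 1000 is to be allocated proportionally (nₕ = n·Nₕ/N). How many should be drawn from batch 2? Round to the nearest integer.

310

N = 30464 + 41639 + 62220 = 134323.
n_2 = 1000·41639/134323 = 309.992... → 310.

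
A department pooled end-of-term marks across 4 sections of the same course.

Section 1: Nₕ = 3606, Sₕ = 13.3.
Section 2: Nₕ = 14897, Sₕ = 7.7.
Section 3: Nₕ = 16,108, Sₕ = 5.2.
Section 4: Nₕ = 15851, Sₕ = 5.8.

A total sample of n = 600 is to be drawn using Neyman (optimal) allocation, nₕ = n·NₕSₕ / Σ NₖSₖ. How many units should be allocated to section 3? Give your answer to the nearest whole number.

1: NₕSₕ = 3606·13.3 = 47959.8
2: NₕSₕ = 14897·7.7 = 114706.9
3: NₕSₕ = 16108·5.2 = 83761.6
4: NₕSₕ = 15851·5.8 = 91935.8
Σ NₕSₕ = 338364.1.
n_3 = 600·83761.6/338364.1 = 148.529... → 149.

149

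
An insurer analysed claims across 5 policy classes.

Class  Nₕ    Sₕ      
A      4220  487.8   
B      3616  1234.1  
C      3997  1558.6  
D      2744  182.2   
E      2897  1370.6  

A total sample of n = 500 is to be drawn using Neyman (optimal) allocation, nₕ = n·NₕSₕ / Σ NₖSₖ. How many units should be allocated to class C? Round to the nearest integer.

181

A: NₕSₕ = 4220·487.8 = 2058516
B: NₕSₕ = 3616·1234.1 = 4462505.6
C: NₕSₕ = 3997·1558.6 = 6229724.2
D: NₕSₕ = 2744·182.2 = 499956.8
E: NₕSₕ = 2897·1370.6 = 3970628.2
Σ NₕSₕ = 17221330.8.
n_C = 500·6229724.2/17221330.8 = 180.872... → 181.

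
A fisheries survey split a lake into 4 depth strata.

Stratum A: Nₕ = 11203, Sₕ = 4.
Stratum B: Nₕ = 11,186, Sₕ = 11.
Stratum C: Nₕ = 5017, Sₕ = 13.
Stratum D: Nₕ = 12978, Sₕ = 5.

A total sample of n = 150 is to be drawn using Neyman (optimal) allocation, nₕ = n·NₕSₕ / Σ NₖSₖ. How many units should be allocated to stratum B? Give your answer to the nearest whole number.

Σ NₕSₕ = 11203·4 + 11186·11 + 5017·13 + 12978·5 = 297969.
Share for B: 123046/297969 = 0.41295.
n_B = 150 × 0.41295 = 61.942... → 62.

62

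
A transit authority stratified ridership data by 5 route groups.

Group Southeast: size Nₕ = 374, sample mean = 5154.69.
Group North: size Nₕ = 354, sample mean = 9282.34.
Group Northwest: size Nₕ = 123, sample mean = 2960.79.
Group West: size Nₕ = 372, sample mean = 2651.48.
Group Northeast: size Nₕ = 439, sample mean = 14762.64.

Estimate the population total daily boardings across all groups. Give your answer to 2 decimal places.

13045129.11

Estimate total by summing Nₕ·x̄ₕ over strata.
374·5154.69 + 354·9282.34 + 123·2960.79 + 372·2651.48 + 439·14762.64 = 1927854.06 + 3285948.36 + 364177.17 + 986350.56 + 6480798.96 = 13045129.11.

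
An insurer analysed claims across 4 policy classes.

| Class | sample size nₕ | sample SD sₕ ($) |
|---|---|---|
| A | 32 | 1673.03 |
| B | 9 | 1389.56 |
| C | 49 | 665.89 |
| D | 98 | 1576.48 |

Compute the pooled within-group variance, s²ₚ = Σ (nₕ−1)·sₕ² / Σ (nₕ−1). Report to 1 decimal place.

Degrees of freedom: 31 + 8 + 48 + 97 = 184.
Σ(nₕ−1)sₕ² = 31·2799029.3809 + 8·1930876.9936 + 48·443409.4921 + 97·2485289.1904 = 364573633.8463.
s²ₚ = 364573633.8463 / 184 = 1981378.445... → 1981378.4.

1981378.4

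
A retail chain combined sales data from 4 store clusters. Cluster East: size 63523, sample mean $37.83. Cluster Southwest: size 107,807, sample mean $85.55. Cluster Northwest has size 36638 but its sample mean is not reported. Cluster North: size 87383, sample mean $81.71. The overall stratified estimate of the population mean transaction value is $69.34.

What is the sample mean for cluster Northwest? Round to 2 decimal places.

46.77

N = 63523 + 107807 + 36638 + 87383 = 295351.
Overall total = μ·N = 69.34·295351 = 20479638.34.
Subtract the known strata: 63523·37.83 + 107807·85.55 + 87383·81.71 = 18766028.87.
Remaining total for cluster Northwest: 20479638.34 − 18766028.87 = 1713609.47.
Divide by its size: 1713609.47 / 36638 = 46.7714... → 46.77.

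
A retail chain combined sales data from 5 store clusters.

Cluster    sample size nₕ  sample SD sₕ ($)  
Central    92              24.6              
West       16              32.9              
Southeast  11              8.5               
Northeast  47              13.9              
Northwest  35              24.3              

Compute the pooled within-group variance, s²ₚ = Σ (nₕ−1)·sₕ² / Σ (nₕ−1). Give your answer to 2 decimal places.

515.27

Degrees of freedom: 91 + 15 + 10 + 46 + 34 = 196.
Σ(nₕ−1)sₕ² = 91·605.16 + 15·1082.41 + 10·72.25 + 46·193.21 + 34·590.49 = 100992.53.
s²ₚ = 100992.53 / 196 = 515.2680... → 515.27.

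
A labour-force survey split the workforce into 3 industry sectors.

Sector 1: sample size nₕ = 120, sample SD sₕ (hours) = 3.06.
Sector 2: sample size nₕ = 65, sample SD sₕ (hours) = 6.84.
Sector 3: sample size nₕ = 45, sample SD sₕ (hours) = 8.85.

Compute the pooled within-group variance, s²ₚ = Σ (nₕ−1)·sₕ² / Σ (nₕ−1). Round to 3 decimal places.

Degrees of freedom: 119 + 64 + 44 = 227.
Σ(nₕ−1)sₕ² = 119·9.3636 + 64·46.7856 + 44·78.3225 = 7554.7368.
s²ₚ = 7554.7368 / 227 = 33.28078... → 33.281.

33.281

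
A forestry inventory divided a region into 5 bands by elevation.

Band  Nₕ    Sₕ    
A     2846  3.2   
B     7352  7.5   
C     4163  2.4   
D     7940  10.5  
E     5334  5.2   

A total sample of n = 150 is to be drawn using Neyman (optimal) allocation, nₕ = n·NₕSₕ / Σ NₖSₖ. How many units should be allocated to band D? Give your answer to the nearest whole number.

67

Σ NₕSₕ = 2846·3.2 + 7352·7.5 + 4163·2.4 + 7940·10.5 + 5334·5.2 = 185345.2.
Share for D: 83370/185345.2 = 0.44981.
n_D = 150 × 0.44981 = 67.471... → 67.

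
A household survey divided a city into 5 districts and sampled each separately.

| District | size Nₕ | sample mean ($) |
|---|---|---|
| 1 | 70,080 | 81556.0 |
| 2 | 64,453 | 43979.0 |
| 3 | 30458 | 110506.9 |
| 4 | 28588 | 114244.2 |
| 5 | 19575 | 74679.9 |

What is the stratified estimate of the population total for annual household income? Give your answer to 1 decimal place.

1: 70080·81556.0 = 5715444480
2: 64453·43979.0 = 2834578487
3: 30458·110506.9 = 3365819160.2
4: 28588·114244.2 = 3266013189.6
5: 19575·74679.9 = 1461859042.5
τ̂ = Σ Nₕx̄ₕ = 16643714359.3.

16643714359.3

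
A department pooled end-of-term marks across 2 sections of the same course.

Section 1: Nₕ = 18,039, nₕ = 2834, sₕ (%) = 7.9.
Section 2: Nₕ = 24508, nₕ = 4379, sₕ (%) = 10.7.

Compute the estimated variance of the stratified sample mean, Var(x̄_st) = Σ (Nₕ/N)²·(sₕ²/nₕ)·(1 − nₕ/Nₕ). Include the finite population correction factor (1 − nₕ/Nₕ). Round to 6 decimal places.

N = 42547; Wₕ = Nₕ/N.
section 1: (18039/42547)²·7.9²/2834·(1 − 2834/18039) = 0.003336686
section 2: (24508/42547)²·10.7²/4379·(1 − 4379/24508) = 0.007124999
Sum = 0.010461685 → 0.010462.

0.010462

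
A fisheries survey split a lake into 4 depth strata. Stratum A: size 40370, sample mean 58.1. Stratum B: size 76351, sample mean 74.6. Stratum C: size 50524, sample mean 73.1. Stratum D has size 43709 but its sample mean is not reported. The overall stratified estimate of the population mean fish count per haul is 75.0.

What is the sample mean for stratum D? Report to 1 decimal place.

Σ Nₕx̄ₕ = N·μ, so 43709·x̄_D = 210954·75.0 − (40370·58.1 + 76351·74.6 + 50524·73.1).
= 15821550 − 11734586 = 4086964.
x̄_D = 4086964 / 43709 = 93.504... → 93.5.

93.5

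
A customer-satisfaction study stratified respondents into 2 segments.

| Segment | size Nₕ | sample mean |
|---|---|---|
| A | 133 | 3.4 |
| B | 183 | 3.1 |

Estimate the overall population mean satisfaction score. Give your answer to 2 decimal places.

N = 316; weights Wₕ = Nₕ/N = (0.4209, 0.5791).
x̄_st = Σ Wₕ·x̄ₕ = 0.4209·3.4 + 0.5791·3.1 ≈ 3.2263...
→ 3.23.

3.23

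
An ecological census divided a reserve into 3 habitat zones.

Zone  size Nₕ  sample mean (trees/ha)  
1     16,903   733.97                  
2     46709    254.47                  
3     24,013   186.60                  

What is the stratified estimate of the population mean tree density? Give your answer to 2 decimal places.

x̄_st = (Σ Nₕx̄ₕ) / (Σ Nₕ) = (16903·733.97 + 46709·254.47 + 24013·186.60) / 87625
= 28773159.94 / 87625 = 328.3670... → 328.37.

328.37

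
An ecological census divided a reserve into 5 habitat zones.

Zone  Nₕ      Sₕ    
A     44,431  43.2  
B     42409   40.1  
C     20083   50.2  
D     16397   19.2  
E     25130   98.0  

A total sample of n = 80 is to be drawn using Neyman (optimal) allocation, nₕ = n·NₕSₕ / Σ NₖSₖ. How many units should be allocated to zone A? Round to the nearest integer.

21

A: NₕSₕ = 44431·43.2 = 1919419.2
B: NₕSₕ = 42409·40.1 = 1700600.9
C: NₕSₕ = 20083·50.2 = 1008166.6
D: NₕSₕ = 16397·19.2 = 314822.4
E: NₕSₕ = 25130·98.0 = 2462740
Σ NₕSₕ = 7405749.1.
n_A = 80·1919419.2/7405749.1 = 20.734... → 21.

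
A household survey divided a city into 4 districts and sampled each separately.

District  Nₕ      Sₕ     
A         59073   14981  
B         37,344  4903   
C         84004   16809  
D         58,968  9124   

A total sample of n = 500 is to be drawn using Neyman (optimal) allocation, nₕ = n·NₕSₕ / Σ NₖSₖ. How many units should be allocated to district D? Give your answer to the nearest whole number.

Σ NₕSₕ = 59073·14981 + 37344·4903 + 84004·16809 + 58968·9124 = 3018117513.
Share for D: 538024032/3018117513 = 0.17826.
n_D = 500 × 0.17826 = 89.132... → 89.

89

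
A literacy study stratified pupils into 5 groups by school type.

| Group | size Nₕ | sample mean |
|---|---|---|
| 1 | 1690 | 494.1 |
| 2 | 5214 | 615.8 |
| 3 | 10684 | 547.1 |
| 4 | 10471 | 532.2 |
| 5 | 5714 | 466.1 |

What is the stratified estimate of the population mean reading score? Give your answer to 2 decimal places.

N = 33773; weights Wₕ = Nₕ/N = (0.0500, 0.1544, 0.3163, 0.3100, 0.1692).
x̄_st = Σ Wₕ·x̄ₕ = 0.0500·494.1 + 0.1544·615.8 + 0.3163·547.1 + 0.3100·532.2 + 0.1692·466.1 ≈ 536.7302...
→ 536.73.

536.73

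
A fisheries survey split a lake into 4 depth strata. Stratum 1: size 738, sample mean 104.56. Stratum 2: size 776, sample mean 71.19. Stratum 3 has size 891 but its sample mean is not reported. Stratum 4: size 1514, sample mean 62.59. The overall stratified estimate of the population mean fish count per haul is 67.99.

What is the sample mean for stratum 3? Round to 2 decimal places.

Σ Nₕx̄ₕ = N·μ, so 891·x̄_3 = 3919·67.99 − (738·104.56 + 776·71.19 + 1514·62.59).
= 266452.81 − 227169.98 = 39282.83.
x̄_3 = 39282.83 / 891 = 44.0885... → 44.09.

44.09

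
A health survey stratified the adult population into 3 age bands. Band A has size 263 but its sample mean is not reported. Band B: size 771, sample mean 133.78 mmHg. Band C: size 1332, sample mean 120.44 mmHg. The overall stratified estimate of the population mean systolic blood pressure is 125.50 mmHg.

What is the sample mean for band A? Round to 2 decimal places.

126.85

N = 263 + 771 + 1332 = 2366.
Overall total = μ·N = 125.50·2366 = 296933.
Subtract the known strata: 771·133.78 + 1332·120.44 = 263570.46.
Remaining total for band A: 296933 − 263570.46 = 33362.54.
Divide by its size: 33362.54 / 263 = 126.8538... → 126.85.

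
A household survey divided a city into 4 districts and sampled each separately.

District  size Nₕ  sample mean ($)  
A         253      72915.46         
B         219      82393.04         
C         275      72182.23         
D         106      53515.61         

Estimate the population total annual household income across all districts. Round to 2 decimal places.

62014455.05

A: 253·72915.46 = 18447611.38
B: 219·82393.04 = 18044075.76
C: 275·72182.23 = 19850113.25
D: 106·53515.61 = 5672654.66
τ̂ = Σ Nₕx̄ₕ = 62014455.05.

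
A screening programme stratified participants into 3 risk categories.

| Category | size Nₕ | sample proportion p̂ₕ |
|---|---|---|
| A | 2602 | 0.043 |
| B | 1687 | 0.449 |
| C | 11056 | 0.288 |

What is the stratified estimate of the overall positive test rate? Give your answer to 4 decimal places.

N = 2602 + 1687 + 11056 = 15345.
Overall proportion = Σ (Nₕ/N)·p̂ₕ.
Σ Nₕp̂ₕ = 111.886 + 757.463 + 3184.128 = 4053.477.
4053.477 / 15345 = 0.264156... → 0.2642.

0.2642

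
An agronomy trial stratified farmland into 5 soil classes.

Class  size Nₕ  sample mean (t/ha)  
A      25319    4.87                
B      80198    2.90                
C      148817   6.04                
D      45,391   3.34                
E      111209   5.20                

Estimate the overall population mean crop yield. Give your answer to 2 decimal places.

x̄_st = (Σ Nₕx̄ₕ) / (Σ Nₕ) = (25319·4.87 + 80198·2.90 + 148817·6.04 + 45391·3.34 + 111209·5.20) / 410934
= 1984625.15 / 410934 = 4.8295... → 4.83.

4.83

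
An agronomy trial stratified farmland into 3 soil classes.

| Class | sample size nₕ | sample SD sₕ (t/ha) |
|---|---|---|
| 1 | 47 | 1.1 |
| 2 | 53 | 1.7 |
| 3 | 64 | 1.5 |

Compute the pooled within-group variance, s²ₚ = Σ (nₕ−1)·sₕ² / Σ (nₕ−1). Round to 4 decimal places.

1: (47−1)·1.1² = 46·1.21 = 55.66
2: (53−1)·1.7² = 52·2.89 = 150.28
3: (64−1)·1.5² = 63·2.25 = 141.75
Numerator = 347.69; denominator = Σ(nₕ−1) = 161.
s²ₚ = 347.69/161 = 2.159565... → 2.1596.

2.1596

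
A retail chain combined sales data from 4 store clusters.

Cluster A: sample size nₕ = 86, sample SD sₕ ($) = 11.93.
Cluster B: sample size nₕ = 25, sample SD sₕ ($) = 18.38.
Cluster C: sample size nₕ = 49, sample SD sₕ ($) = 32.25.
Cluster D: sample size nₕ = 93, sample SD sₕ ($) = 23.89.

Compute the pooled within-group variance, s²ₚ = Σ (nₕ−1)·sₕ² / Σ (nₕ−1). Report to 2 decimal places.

492.51

Degrees of freedom: 85 + 24 + 48 + 92 = 249.
Σ(nₕ−1)sₕ² = 85·142.3249 + 24·337.8244 + 48·1040.0625 + 92·570.7321 = 122635.7553.
s²ₚ = 122635.7553 / 249 = 492.5131... → 492.51.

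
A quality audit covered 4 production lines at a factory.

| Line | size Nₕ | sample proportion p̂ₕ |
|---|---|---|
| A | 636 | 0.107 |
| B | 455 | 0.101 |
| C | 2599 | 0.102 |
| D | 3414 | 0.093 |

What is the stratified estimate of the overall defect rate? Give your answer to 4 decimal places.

0.0981

Wₕ = Nₕ/N with N = 7104: 0.0895, 0.0640, 0.3659, 0.4806.
p̂_st = 0.0895·0.107 + 0.0640·0.101 + 0.3659·0.102 + 0.4806·0.093 ≈ 0.098058... → 0.0981.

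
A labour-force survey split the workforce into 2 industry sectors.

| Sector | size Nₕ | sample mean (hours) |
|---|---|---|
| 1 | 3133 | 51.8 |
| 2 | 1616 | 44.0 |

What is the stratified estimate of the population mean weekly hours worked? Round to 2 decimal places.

N = 3133 + 1616 = 4749.
Weight each subgroup mean by Nₕ/N and sum.
Σ Nₕx̄ₕ = 3133·51.8 + 1616·44.0 = 162289.4 + 71104 = 233393.4.
Divide by N: 233393.4 / 4749 = 49.1458... → 49.15.

49.15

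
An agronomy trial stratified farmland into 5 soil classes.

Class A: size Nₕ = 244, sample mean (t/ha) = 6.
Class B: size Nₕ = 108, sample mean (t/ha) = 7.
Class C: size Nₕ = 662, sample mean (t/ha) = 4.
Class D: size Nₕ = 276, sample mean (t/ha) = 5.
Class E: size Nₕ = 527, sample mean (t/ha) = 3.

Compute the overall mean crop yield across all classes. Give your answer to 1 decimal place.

4.3

N = 244 + 108 + 662 + 276 + 527 = 1817.
Weight each subgroup mean by Nₕ/N and sum.
Σ Nₕx̄ₕ = 244·6 + 108·7 + 662·4 + 276·5 + 527·3 = 1464 + 756 + 2648 + 1380 + 1581 = 7829.
Divide by N: 7829 / 1817 = 4.309... → 4.3.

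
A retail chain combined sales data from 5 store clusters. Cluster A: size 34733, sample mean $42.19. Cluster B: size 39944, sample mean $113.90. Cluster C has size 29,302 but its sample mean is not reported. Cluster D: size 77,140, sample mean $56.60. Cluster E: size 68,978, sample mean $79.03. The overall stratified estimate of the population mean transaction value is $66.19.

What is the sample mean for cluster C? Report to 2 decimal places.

24.62

Σ Nₕx̄ₕ = N·μ, so 29302·x̄_C = 250097·66.19 − (34733·42.19 + 39944·113.90 + 77140·56.60 + 68978·79.03).
= 16553920.43 − 15832462.21 = 721458.22.
x̄_C = 721458.22 / 29302 = 24.6215... → 24.62.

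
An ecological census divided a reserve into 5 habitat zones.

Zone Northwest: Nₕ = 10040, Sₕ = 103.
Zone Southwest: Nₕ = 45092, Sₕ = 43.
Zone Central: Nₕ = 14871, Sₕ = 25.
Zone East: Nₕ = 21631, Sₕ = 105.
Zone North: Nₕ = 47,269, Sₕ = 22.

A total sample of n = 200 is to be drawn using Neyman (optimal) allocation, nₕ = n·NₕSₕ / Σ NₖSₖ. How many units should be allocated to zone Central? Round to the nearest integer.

Σ NₕSₕ = 10040·103 + 45092·43 + 14871·25 + 21631·105 + 47269·22 = 6656024.
Share for Central: 371775/6656024 = 0.05586.
n_Central = 200 × 0.05586 = 11.171... → 11.

11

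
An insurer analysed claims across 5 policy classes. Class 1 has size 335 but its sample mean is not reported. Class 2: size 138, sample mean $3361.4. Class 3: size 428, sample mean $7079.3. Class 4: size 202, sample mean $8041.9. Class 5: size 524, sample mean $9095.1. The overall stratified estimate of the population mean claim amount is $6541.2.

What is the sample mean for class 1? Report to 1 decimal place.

2263.9

Σ Nₕx̄ₕ = N·μ, so 335·x̄_1 = 1627·6541.2 − (138·3361.4 + 428·7079.3 + 202·8041.9 + 524·9095.1).
= 10642532.4 − 9884109.8 = 758422.6.
x̄_1 = 758422.6 / 335 = 2263.948... → 2263.9.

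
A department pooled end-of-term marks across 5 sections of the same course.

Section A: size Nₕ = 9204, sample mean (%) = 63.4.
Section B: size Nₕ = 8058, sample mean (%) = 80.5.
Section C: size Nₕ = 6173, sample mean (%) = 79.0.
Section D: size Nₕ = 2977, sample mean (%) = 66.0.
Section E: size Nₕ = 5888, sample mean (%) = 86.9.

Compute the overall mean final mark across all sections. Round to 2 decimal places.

75.17

N = 32300; weights Wₕ = Nₕ/N = (0.2850, 0.2495, 0.1911, 0.0922, 0.1823).
x̄_st = Σ Wₕ·x̄ₕ = 0.2850·63.4 + 0.2495·80.5 + 0.1911·79.0 + 0.0922·66.0 + 0.1823·86.9 ≈ 75.1709...
→ 75.17.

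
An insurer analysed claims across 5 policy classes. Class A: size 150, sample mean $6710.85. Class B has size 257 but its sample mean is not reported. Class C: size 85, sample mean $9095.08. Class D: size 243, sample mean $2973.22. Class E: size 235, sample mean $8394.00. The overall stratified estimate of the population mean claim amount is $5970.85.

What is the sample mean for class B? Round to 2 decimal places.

N = 150 + 257 + 85 + 243 + 235 = 970.
Overall total = μ·N = 5970.85·970 = 5791724.5.
Subtract the known strata: 150·6710.85 + 85·9095.08 + 243·2973.22 + 235·8394.00 = 4474791.76.
Remaining total for class B: 5791724.5 − 4474791.76 = 1316932.74.
Divide by its size: 1316932.74 / 257 = 5124.2519... → 5124.25.

5124.25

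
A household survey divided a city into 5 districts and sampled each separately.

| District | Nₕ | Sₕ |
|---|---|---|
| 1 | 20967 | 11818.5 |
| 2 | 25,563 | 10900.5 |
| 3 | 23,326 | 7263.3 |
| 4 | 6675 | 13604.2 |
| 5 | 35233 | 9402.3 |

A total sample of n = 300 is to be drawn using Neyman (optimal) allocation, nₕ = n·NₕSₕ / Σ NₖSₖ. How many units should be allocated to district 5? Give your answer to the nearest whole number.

1: NₕSₕ = 20967·11818.5 = 247798489.5
2: NₕSₕ = 25563·10900.5 = 278649481.5
3: NₕSₕ = 23326·7263.3 = 169423735.8
4: NₕSₕ = 6675·13604.2 = 90808035
5: NₕSₕ = 35233·9402.3 = 331271235.9
Σ NₕSₕ = 1117950977.7.
n_5 = 300·331271235.9/1117950977.7 = 88.896... → 89.

89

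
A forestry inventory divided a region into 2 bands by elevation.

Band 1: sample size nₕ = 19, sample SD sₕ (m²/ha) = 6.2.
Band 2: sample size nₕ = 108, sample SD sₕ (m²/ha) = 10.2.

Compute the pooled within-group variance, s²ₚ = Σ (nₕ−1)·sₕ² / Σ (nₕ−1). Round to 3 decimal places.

94.594

1: (19−1)·6.2² = 18·38.44 = 691.92
2: (108−1)·10.2² = 107·104.04 = 11132.28
Numerator = 11824.2; denominator = Σ(nₕ−1) = 125.
s²ₚ = 11824.2/125 = 94.5936 → 94.594.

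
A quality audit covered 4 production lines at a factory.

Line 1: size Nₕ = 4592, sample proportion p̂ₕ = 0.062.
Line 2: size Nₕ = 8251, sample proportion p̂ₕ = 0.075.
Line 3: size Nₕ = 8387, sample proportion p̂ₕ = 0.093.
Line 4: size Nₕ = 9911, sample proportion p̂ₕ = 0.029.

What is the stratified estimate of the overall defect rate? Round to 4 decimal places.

0.0633

Wₕ = Nₕ/N with N = 31141: 0.1475, 0.2650, 0.2693, 0.3183.
p̂_st = 0.1475·0.062 + 0.2650·0.075 + 0.2693·0.093 + 0.3183·0.029 ≈ 0.063291... → 0.0633.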